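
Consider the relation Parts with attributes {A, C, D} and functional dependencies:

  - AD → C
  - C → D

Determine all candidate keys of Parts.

Attribute A never appears on the right-hand side of any dependency, so A must belong to every candidate key.
{A}⁺ = {A}, which is not all of the schema, so we must add further attributes.
{A, C}⁺: C→D adds D → {A, C, D}. Minimal: {C}⁺ = {C, D}; {A}⁺ = {A} — none reach the full schema.
{A, D}⁺: AD→C adds C → {A, C, D}. Minimal: {D}⁺ = {D}; {A}⁺ = {A} — none reach the full schema.
Any other superkey contains one of these as a subset, so there are no further candidate keys.

{A, C}, {A, D}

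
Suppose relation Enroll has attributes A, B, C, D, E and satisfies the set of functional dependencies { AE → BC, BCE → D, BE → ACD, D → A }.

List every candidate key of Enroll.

{A, E}⁺: AE→BC adds B, C; BCE→D adds D → {A, B, C, D, E}. Minimal: {E}⁺ = {E}; {A}⁺ = {A} — none reach the full schema.
{B, E}⁺: BE→ACD adds A, C, D → {A, B, C, D, E}. Minimal: {E}⁺ = {E}; {B}⁺ = {B} — none reach the full schema.
{D, E}⁺: D→A adds A; AE→BC adds B, C → {A, B, C, D, E}. Minimal: {E}⁺ = {E}; {D}⁺ = {A, D} — none reach the full schema.

{A, E}; {B, E}; {D, E}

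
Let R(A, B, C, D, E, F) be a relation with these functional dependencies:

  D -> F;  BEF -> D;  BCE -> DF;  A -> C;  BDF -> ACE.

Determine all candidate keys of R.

{B, D}; {A, B, E}; {B, C, E}; {B, E, F}

Attribute B never appears on the right-hand side of any dependency, so B must belong to every candidate key.
{B}⁺ = {B}, which is not all of the schema, so we must add further attributes.
{B, D}⁺: D→F adds F; BDF→ACE adds A, C, E → {A, B, C, D, E, F}. Minimal: {D}⁺ = {D, F}; {B}⁺ = {B} — none reach the full schema.
{A, B, E}⁺: A→C adds C; BCE→DF adds D, F → {A, B, C, D, E, F}. Minimal: {B, E}⁺ = {B, E}; {A, E}⁺ = {A, C, E}; {A, B}⁺ = {A, B, C} — none reach the full schema.
{B, C, E}⁺: BCE→DF adds D, F; BDF→ACE adds A → {A, B, C, D, E, F}. Minimal: {C, E}⁺ = {C, E}; {B, E}⁺ = {B, E}; {B, C}⁺ = {B, C} — none reach the full schema.
{B, E, F}⁺: BEF→D adds D; BDF→ACE adds A, C → {A, B, C, D, E, F}. Minimal: {E, F}⁺ = {E, F}; {B, F}⁺ = {B, F}; {B, E}⁺ = {B, E} — none reach the full schema.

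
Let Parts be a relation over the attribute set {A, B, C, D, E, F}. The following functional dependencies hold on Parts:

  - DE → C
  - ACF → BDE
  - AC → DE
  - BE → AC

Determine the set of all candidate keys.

Attribute F never appears on the right-hand side of any dependency, so F must belong to every candidate key.
{F}⁺ = {F}, which is not all of the schema, so we must add further attributes.
{A, C, F}⁺: ACF→BDE adds B, D, E → {A, B, C, D, E, F}. Minimal: {C, F}⁺ = {C, F}; {A, F}⁺ = {A, F}; {A, C}⁺ = {A, C, D, E} — none reach the full schema.
{B, E, F}⁺: BE→AC adds A, C; ACF→BDE adds D → {A, B, C, D, E, F}. Minimal: {E, F}⁺ = {E, F}; {B, F}⁺ = {B, F}; {B, E}⁺ = {A, B, C, D, E} — none reach the full schema.
{A, D, E, F}⁺: DE→C adds C; ACF→BDE adds B → {A, B, C, D, E, F}. Minimal: {D, E, F}⁺ = {C, D, E, F}; {A, E, F}⁺ = {A, E, F}; {A, D, F}⁺ = {A, D, F}; … — none reach the full schema.
Any other superkey contains one of these as a subset, so there are no further candidate keys.

{A, C, F}, {B, E, F}, {A, D, E, F}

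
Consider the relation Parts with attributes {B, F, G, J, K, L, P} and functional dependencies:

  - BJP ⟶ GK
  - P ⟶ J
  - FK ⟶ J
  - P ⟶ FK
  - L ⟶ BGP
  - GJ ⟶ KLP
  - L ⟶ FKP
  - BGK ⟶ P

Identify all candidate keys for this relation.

{L}⁺: L→BGP adds B, G, P; L→FKP adds F, K; P→J adds J → {B, F, G, J, K, L, P}.
{B, P}⁺: P→J adds J; P→FK adds F, K; BJP→GK adds G; GJ→KLP adds L → {B, F, G, J, K, L, P}. Minimal: {P}⁺ = {F, J, K, P}; {B}⁺ = {B} — none reach the full schema.
{G, J}⁺: GJ→KLP adds K, L, P; L→FKP adds F; L→BGP adds B → {B, F, G, J, K, L, P}. Minimal: {J}⁺ = {J}; {G}⁺ = {G} — none reach the full schema.
{G, P}⁺: P→J adds J; P→FK adds F, K; GJ→KLP adds L; L→BGP adds B → {B, F, G, J, K, L, P}. Minimal: {P}⁺ = {F, J, K, P}; {G}⁺ = {G} — none reach the full schema.
{B, G, K}⁺: BGK→P adds P; P→J adds J; P→FK adds F; GJ→KLP adds L → {B, F, G, J, K, L, P}. Minimal: {G, K}⁺ = {G, K}; {B, K}⁺ = {B, K}; {B, G}⁺ = {B, G} — none reach the full schema.
{F, G, K}⁺: FK→J adds J; GJ→KLP adds L, P; L→BGP adds B → {B, F, G, J, K, L, P}. Minimal: {G, K}⁺ = {G, K}; {F, K}⁺ = {F, J, K}; {F, G}⁺ = {F, G} — none reach the full schema.

(L), (B, P), (G, J), (G, P), (B, G, K), (F, G, K)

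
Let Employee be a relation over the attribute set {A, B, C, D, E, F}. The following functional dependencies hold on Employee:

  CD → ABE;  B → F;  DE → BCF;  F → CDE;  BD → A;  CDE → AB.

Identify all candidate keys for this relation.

{B}, {F}, {C, D}, {D, E}

{B}⁺: B→F adds F; F→CDE adds C, D, E; BD→A adds A → {A, B, C, D, E, F}.
{F}⁺: F→CDE adds C, D, E; CDE→AB adds A, B → {A, B, C, D, E, F}.
{C, D}⁺: CD→ABE adds A, B, E; B→F adds F → {A, B, C, D, E, F}. Minimal: {D}⁺ = {D}; {C}⁺ = {C} — none reach the full schema.
{D, E}⁺: DE→BCF adds B, C, F; BD→A adds A → {A, B, C, D, E, F}. Minimal: {E}⁺ = {E}; {D}⁺ = {D} — none reach the full schema.
Any other superkey contains one of these as a subset, so there are no further candidate keys.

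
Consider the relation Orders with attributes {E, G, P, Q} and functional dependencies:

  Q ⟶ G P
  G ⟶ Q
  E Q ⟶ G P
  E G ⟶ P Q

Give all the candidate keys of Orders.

EG, EQ

Attribute E never appears on the right-hand side of any dependency, so E must belong to every candidate key.
{E}⁺ = {E}, which is not all of the schema, so we must add further attributes.
{E, G}⁺: G→Q adds Q; EQ→GP adds P → {E, G, P, Q}. Minimal: {G}⁺ = {G, P, Q}; {E}⁺ = {E} — none reach the full schema.
{E, Q}⁺: Q→GP adds G, P → {E, G, P, Q}. Minimal: {Q}⁺ = {G, P, Q}; {E}⁺ = {E} — none reach the full schema.
Any other superkey contains one of these as a subset, so there are no further candidate keys.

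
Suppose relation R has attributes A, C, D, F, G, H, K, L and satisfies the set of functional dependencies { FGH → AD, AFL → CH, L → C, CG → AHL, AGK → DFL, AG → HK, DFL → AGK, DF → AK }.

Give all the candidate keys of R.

{A, G}⁺: AG→HK adds H, K; AGK→DFL adds D, F, L; AFL→CH adds C → {A, C, D, F, G, H, K, L}.
{C, G}⁺: CG→AHL adds A, H, L; AG→HK adds K; AGK→DFL adds D, F → {A, C, D, F, G, H, K, L}.
{G, L}⁺: L→C adds C; CG→AHL adds A, H; AG→HK adds K; AGK→DFL adds D, F → {A, C, D, F, G, H, K, L}.
{D, F, G}⁺: DF→AK adds A, K; AGK→DFL adds L; AG→HK adds H; AFL→CH adds C → {A, C, D, F, G, H, K, L}.
{D, F, L}⁺: L→C adds C; DFL→AGK adds A, G, K; AFL→CH adds H → {A, C, D, F, G, H, K, L}.
{F, G, H}⁺: FGH→AD adds A, D; AG→HK adds K; AGK→DFL adds L; AFL→CH adds C → {A, C, D, F, G, H, K, L}.
Any other superkey contains one of these as a subset, so there are no further candidate keys.

{A, G}, {C, G}, {G, L}, {D, F, G}, {D, F, L}, {F, G, H}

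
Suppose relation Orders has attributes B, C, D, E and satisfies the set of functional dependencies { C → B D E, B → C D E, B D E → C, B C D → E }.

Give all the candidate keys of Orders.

{B}, {C}

{B}⁺: B→CDE adds C, D, E → {B, C, D, E}.
{C}⁺: C→BDE adds B, D, E → {B, C, D, E}.
Any other superkey contains one of these as a subset, so there are no further candidate keys.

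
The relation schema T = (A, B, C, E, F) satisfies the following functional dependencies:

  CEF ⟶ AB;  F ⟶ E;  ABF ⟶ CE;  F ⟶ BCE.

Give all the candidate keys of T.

Attribute F never appears on the right-hand side of any dependency, so F must belong to every candidate key.
{F}⁺ = {A, B, C, E, F}, which is all of the schema, so {F} is the only candidate key.

(F)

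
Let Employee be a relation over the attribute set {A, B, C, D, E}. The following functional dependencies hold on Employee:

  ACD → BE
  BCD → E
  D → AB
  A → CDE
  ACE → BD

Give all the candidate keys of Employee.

{A}⁺: A→CDE adds C, D, E; ACE→BD adds B → {A, B, C, D, E}.
{D}⁺: D→AB adds A, B; A→CDE adds C, E → {A, B, C, D, E}.

A, D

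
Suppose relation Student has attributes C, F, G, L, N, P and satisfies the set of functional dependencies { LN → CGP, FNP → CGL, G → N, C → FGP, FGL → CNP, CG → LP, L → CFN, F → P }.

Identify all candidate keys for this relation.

{C}, {L}, {F, G}, {F, N}

{C}⁺: C→FGP adds F, G, P; CG→LP adds L; L→CFN adds N → {C, F, G, L, N, P}.
{L}⁺: L→CFN adds C, F, N; F→P adds P; LN→CGP adds G → {C, F, G, L, N, P}.
{F, G}⁺: G→N adds N; F→P adds P; FNP→CGL adds C, L → {C, F, G, L, N, P}. Minimal: {G}⁺ = {G, N}; {F}⁺ = {F, P} — none reach the full schema.
{F, N}⁺: F→P adds P; FNP→CGL adds C, G, L → {C, F, G, L, N, P}. Minimal: {N}⁺ = {N}; {F}⁺ = {F, P} — none reach the full schema.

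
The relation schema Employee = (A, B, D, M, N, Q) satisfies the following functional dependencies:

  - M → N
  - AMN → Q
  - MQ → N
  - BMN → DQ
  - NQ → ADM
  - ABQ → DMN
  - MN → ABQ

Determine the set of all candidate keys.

M, NQ, ABQ

{M}⁺: M→N adds N; MN→ABQ adds A, B, Q; BMN→DQ adds D → {A, B, D, M, N, Q}.
{N, Q}⁺: NQ→ADM adds A, D, M; MN→ABQ adds B → {A, B, D, M, N, Q}. Minimal: {Q}⁺ = {Q}; {N}⁺ = {N} — none reach the full schema.
{A, B, Q}⁺: ABQ→DMN adds D, M, N → {A, B, D, M, N, Q}. Minimal: {B, Q}⁺ = {B, Q}; {A, Q}⁺ = {A, Q}; {A, B}⁺ = {A, B} — none reach the full schema.
Any other superkey contains one of these as a subset, so there are no further candidate keys.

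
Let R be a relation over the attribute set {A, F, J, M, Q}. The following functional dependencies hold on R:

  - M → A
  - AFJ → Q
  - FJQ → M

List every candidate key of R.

{A, F, J}⁺: AFJ→Q adds Q; FJQ→M adds M → {A, F, J, M, Q}. Minimal: {F, J}⁺ = {F, J}; {A, J}⁺ = {A, J}; {A, F}⁺ = {A, F} — none reach the full schema.
{F, J, M}⁺: M→A adds A; AFJ→Q adds Q → {A, F, J, M, Q}. Minimal: {J, M}⁺ = {A, J, M}; {F, M}⁺ = {A, F, M}; {F, J}⁺ = {F, J} — none reach the full schema.
{F, J, Q}⁺: FJQ→M adds M; M→A adds A → {A, F, J, M, Q}. Minimal: {J, Q}⁺ = {J, Q}; {F, Q}⁺ = {F, Q}; {F, J}⁺ = {F, J} — none reach the full schema.
Any other superkey contains one of these as a subset, so there are no further candidate keys.

AFJ, FJM, FJQ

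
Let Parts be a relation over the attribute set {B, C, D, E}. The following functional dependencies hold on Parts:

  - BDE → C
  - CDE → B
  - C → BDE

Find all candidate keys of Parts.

C, BDE

{C}⁺: C→BDE adds B, D, E → {B, C, D, E}.
{B, D, E}⁺: BDE→C adds C → {B, C, D, E}. Minimal: {D, E}⁺ = {D, E}; {B, E}⁺ = {B, E}; {B, D}⁺ = {B, D} — none reach the full schema.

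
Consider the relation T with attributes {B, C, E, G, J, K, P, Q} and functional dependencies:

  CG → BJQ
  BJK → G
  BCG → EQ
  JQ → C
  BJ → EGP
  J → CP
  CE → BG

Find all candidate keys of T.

Attribute K never appears on the right-hand side of any dependency, so K must belong to every candidate key.
{K}⁺ = {K}, which is not all of the schema, so we must add further attributes.
{B, J, K}⁺: BJK→G adds G; BJ→EGP adds E, P; J→CP adds C; CG→BJQ adds Q → {B, C, E, G, J, K, P, Q}. Minimal: {J, K}⁺ = {C, J, K, P}; {B, K}⁺ = {B, K}; {B, J}⁺ = {B, C, E, G, J, P, Q} — none reach the full schema.
{C, E, K}⁺: CE→BG adds B, G; CG→BJQ adds J, Q; BJ→EGP adds P → {B, C, E, G, J, K, P, Q}. Minimal: {E, K}⁺ = {E, K}; {C, K}⁺ = {C, K}; {C, E}⁺ = {B, C, E, G, J, P, Q} — none reach the full schema.
{C, G, K}⁺: CG→BJQ adds B, J, Q; BCG→EQ adds E; BJ→EGP adds P → {B, C, E, G, J, K, P, Q}. Minimal: {G, K}⁺ = {G, K}; {C, K}⁺ = {C, K}; {C, G}⁺ = {B, C, E, G, J, P, Q} — none reach the full schema.
{E, J, K}⁺: J→CP adds C, P; CE→BG adds B, G; CG→BJQ adds Q → {B, C, E, G, J, K, P, Q}. Minimal: {J, K}⁺ = {C, J, K, P}; {E, K}⁺ = {E, K}; {E, J}⁺ = {B, C, E, G, J, P, Q} — none reach the full schema.
{G, J, K}⁺: J→CP adds C, P; CG→BJQ adds B, Q; BCG→EQ adds E → {B, C, E, G, J, K, P, Q}. Minimal: {J, K}⁺ = {C, J, K, P}; {G, K}⁺ = {G, K}; {G, J}⁺ = {B, C, E, G, J, P, Q} — none reach the full schema.
Any other superkey contains one of these as a subset, so there are no further candidate keys.

{B, J, K}; {C, E, K}; {C, G, K}; {E, J, K}; {G, J, K}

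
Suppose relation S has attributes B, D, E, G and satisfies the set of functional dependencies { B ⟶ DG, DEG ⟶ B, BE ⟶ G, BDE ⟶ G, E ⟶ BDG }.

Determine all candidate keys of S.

Attribute E never appears on the right-hand side of any dependency, so E must belong to every candidate key.
{E}⁺ = {B, D, E, G}, which is all of the schema, so {E} is the only candidate key.

(E)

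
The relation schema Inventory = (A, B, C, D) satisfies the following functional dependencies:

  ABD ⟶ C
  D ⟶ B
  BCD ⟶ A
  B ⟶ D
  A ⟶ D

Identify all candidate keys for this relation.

{A}⁺: A→D adds D; D→B adds B; ABD→C adds C → {A, B, C, D}.
{B, C}⁺: B→D adds D; BCD→A adds A → {A, B, C, D}.
{C, D}⁺: D→B adds B; BCD→A adds A → {A, B, C, D}.
Any other superkey contains one of these as a subset, so there are no further candidate keys.

{A}; {B, C}; {C, D}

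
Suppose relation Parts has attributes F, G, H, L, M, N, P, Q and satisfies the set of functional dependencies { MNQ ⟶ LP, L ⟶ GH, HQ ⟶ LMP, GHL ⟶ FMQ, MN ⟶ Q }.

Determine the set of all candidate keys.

{L, N}; {M, N}; {H, N, Q}

Attribute N never appears on the right-hand side of any dependency, so N must belong to every candidate key.
{N}⁺ = {N}, which is not all of the schema, so we must add further attributes.
{L, N}⁺: L→GH adds G, H; GHL→FMQ adds F, M, Q; MNQ→LP adds P → {F, G, H, L, M, N, P, Q}. Minimal: {N}⁺ = {N}; {L}⁺ = {F, G, H, L, M, P, Q} — none reach the full schema.
{M, N}⁺: MN→Q adds Q; MNQ→LP adds L, P; L→GH adds G, H; GHL→FMQ adds F → {F, G, H, L, M, N, P, Q}. Minimal: {N}⁺ = {N}; {M}⁺ = {M} — none reach the full schema.
{H, N, Q}⁺: HQ→LMP adds L, M, P; L→GH adds G; GHL→FMQ adds F → {F, G, H, L, M, N, P, Q}. Minimal: {N, Q}⁺ = {N, Q}; {H, Q}⁺ = {F, G, H, L, M, P, Q}; {H, N}⁺ = {H, N} — none reach the full schema.
Any other superkey contains one of these as a subset, so there are no further candidate keys.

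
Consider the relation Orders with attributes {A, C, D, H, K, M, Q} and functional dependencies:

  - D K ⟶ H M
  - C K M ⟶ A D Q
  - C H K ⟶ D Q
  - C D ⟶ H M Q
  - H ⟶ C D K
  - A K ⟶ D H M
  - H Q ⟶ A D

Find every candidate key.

{H}⁺: H→CDK adds C, D, K; DK→HM adds M; CKM→ADQ adds A, Q → {A, C, D, H, K, M, Q}.
{A, K}⁺: AK→DHM adds D, H, M; H→CDK adds C; CKM→ADQ adds Q → {A, C, D, H, K, M, Q}. Minimal: {K}⁺ = {K}; {A}⁺ = {A} — none reach the full schema.
{C, D}⁺: CD→HMQ adds H, M, Q; H→CDK adds K; HQ→AD adds A → {A, C, D, H, K, M, Q}. Minimal: {D}⁺ = {D}; {C}⁺ = {C} — none reach the full schema.
{D, K}⁺: DK→HM adds H, M; H→CDK adds C; CKM→ADQ adds A, Q → {A, C, D, H, K, M, Q}. Minimal: {K}⁺ = {K}; {D}⁺ = {D} — none reach the full schema.
{C, K, M}⁺: CKM→ADQ adds A, D, Q; CD→HMQ adds H → {A, C, D, H, K, M, Q}. Minimal: {K, M}⁺ = {K, M}; {C, M}⁺ = {C, M}; {C, K}⁺ = {C, K} — none reach the full schema.

{H}; {A, K}; {C, D}; {D, K}; {C, K, M}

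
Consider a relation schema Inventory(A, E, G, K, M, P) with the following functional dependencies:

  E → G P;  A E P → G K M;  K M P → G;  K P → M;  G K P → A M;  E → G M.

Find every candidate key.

Attribute E never appears on the right-hand side of any dependency, so E must belong to every candidate key.
{E}⁺ = {E, G, M, P}, which is not all of the schema, so we must add further attributes.
{A, E}⁺: E→GP adds G, P; AEP→GKM adds K, M → {A, E, G, K, M, P}. Minimal: {E}⁺ = {E, G, M, P}; {A}⁺ = {A} — none reach the full schema.
{E, K}⁺: E→GP adds G, P; KP→M adds M; GKP→AM adds A → {A, E, G, K, M, P}. Minimal: {K}⁺ = {K}; {E}⁺ = {E, G, M, P} — none reach the full schema.

(A, E); (E, K)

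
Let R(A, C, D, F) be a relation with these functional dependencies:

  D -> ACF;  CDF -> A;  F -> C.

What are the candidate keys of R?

Attribute D never appears on the right-hand side of any dependency, so D must belong to every candidate key.
{D}⁺ = {A, C, D, F}, which is all of the schema, so {D} is the only candidate key.

{D}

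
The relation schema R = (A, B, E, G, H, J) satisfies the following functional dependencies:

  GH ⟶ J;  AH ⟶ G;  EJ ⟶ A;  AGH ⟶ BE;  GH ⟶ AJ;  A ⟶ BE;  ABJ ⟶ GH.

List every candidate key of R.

{A, H}; {A, J}; {E, J}; {G, H}

{A, H}⁺: AH→G adds G; AGH→BE adds B, E; GH→AJ adds J → {A, B, E, G, H, J}. Minimal: {H}⁺ = {H}; {A}⁺ = {A, B, E} — none reach the full schema.
{A, J}⁺: A→BE adds B, E; ABJ→GH adds G, H → {A, B, E, G, H, J}. Minimal: {J}⁺ = {J}; {A}⁺ = {A, B, E} — none reach the full schema.
{E, J}⁺: EJ→A adds A; A→BE adds B; ABJ→GH adds G, H → {A, B, E, G, H, J}. Minimal: {J}⁺ = {J}; {E}⁺ = {E} — none reach the full schema.
{G, H}⁺: GH→J adds J; GH→AJ adds A; A→BE adds B, E → {A, B, E, G, H, J}. Minimal: {H}⁺ = {H}; {G}⁺ = {G} — none reach the full schema.
Any other superkey contains one of these as a subset, so there are no further candidate keys.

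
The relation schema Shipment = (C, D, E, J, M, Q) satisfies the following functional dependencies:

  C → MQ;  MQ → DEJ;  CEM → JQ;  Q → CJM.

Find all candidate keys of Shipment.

(C), (Q)

{C}⁺: C→MQ adds M, Q; MQ→DEJ adds D, E, J → {C, D, E, J, M, Q}.
{Q}⁺: Q→CJM adds C, J, M; MQ→DEJ adds D, E → {C, D, E, J, M, Q}.
Any other superkey contains one of these as a subset, so there are no further candidate keys.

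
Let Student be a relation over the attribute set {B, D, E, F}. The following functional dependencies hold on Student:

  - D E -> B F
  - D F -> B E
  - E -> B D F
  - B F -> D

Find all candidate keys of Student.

{E}⁺: E→BDF adds B, D, F → {B, D, E, F}.
{B, F}⁺: BF→D adds D; DF→BE adds E → {B, D, E, F}. Minimal: {F}⁺ = {F}; {B}⁺ = {B} — none reach the full schema.
{D, F}⁺: DF→BE adds B, E → {B, D, E, F}. Minimal: {F}⁺ = {F}; {D}⁺ = {D} — none reach the full schema.

(E), (B, F), (D, F)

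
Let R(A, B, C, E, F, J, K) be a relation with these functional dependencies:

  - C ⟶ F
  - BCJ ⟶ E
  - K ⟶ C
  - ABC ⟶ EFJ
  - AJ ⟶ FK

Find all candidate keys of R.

{A, B, C}, {A, B, J}, {A, B, K}

Attributes A, B never appear on any right-hand side, so every candidate key must contain {A, B}.
{A, B}⁺ = {A, B}, which is not all of the schema, so we must add further attributes.
{A, B, C}⁺: C→F adds F; ABC→EFJ adds E, J; AJ→FK adds K → {A, B, C, E, F, J, K}. Minimal: {B, C}⁺ = {B, C, F}; {A, C}⁺ = {A, C, F}; {A, B}⁺ = {A, B} — none reach the full schema.
{A, B, J}⁺: AJ→FK adds F, K; K→C adds C; ABC→EFJ adds E → {A, B, C, E, F, J, K}. Minimal: {B, J}⁺ = {B, J}; {A, J}⁺ = {A, C, F, J, K}; {A, B}⁺ = {A, B} — none reach the full schema.
{A, B, K}⁺: K→C adds C; ABC→EFJ adds E, F, J → {A, B, C, E, F, J, K}. Minimal: {B, K}⁺ = {B, C, F, K}; {A, K}⁺ = {A, C, F, K}; {A, B}⁺ = {A, B} — none reach the full schema.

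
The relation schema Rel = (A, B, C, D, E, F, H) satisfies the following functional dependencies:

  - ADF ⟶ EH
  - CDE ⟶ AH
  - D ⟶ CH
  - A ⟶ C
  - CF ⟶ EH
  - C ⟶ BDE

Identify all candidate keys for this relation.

Attribute F never appears on the right-hand side of any dependency, so F must belong to every candidate key.
{F}⁺ = {F}, which is not all of the schema, so we must add further attributes.
{A, F}⁺: A→C adds C; CF→EH adds E, H; C→BDE adds B, D → {A, B, C, D, E, F, H}.
{C, F}⁺: CF→EH adds E, H; C→BDE adds B, D; CDE→AH adds A → {A, B, C, D, E, F, H}.
{D, F}⁺: D→CH adds C, H; CF→EH adds E; C→BDE adds B; CDE→AH adds A → {A, B, C, D, E, F, H}.

{A, F}, {C, F}, {D, F}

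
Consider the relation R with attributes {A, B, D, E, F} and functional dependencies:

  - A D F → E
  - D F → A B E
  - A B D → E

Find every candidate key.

{D, F}

Attributes D, F never appear on any right-hand side, so every candidate key must contain {D, F}.
{D, F}⁺ = {A, B, D, E, F}, which is all of the schema, so {D, F} is the only candidate key.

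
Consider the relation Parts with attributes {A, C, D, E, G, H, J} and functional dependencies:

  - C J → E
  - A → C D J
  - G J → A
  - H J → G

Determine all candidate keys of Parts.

Attribute H never appears on the right-hand side of any dependency, so H must belong to every candidate key.
{H}⁺ = {H}, which is not all of the schema, so we must add further attributes.
{A, H}⁺: A→CDJ adds C, D, J; HJ→G adds G; CJ→E adds E → {A, C, D, E, G, H, J}.
{H, J}⁺: HJ→G adds G; GJ→A adds A; A→CDJ adds C, D; CJ→E adds E → {A, C, D, E, G, H, J}.

AH; HJ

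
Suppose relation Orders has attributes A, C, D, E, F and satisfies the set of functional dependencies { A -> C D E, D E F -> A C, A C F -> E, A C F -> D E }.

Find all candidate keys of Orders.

(A, F); (D, E, F)

Attribute F never appears on the right-hand side of any dependency, so F must belong to every candidate key.
{F}⁺ = {F}, which is not all of the schema, so we must add further attributes.
{A, F}⁺: A→CDE adds C, D, E → {A, C, D, E, F}. Minimal: {F}⁺ = {F}; {A}⁺ = {A, C, D, E} — none reach the full schema.
{D, E, F}⁺: DEF→AC adds A, C → {A, C, D, E, F}. Minimal: {E, F}⁺ = {E, F}; {D, F}⁺ = {D, F}; {D, E}⁺ = {D, E} — none reach the full schema.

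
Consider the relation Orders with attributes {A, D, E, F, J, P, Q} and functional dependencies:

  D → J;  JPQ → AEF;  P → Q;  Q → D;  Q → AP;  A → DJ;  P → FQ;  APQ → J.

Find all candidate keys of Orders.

{P}⁺: P→Q adds Q; Q→D adds D; Q→AP adds A; A→DJ adds J; P→FQ adds F; JPQ→AEF adds E → {A, D, E, F, J, P, Q}.
{Q}⁺: Q→D adds D; Q→AP adds A, P; A→DJ adds J; P→FQ adds F; JPQ→AEF adds E → {A, D, E, F, J, P, Q}.
Any other superkey contains one of these as a subset, so there are no further candidate keys.

{P}, {Q}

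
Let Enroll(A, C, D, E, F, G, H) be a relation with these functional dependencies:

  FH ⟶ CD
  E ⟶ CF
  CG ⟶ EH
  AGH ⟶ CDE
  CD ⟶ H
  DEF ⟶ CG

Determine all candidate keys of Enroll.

ACG; ADE; AEG; AEH; AGH

Attribute A never appears on the right-hand side of any dependency, so A must belong to every candidate key.
{A}⁺ = {A}, which is not all of the schema, so we must add further attributes.
{A, C, G}⁺: CG→EH adds E, H; AGH→CDE adds D; E→CF adds F → {A, C, D, E, F, G, H}. Minimal: {C, G}⁺ = {C, D, E, F, G, H}; {A, G}⁺ = {A, G}; {A, C}⁺ = {A, C} — none reach the full schema.
{A, D, E}⁺: E→CF adds C, F; CD→H adds H; DEF→CG adds G → {A, C, D, E, F, G, H}. Minimal: {D, E}⁺ = {C, D, E, F, G, H}; {A, E}⁺ = {A, C, E, F}; {A, D}⁺ = {A, D} — none reach the full schema.
{A, E, G}⁺: E→CF adds C, F; CG→EH adds H; AGH→CDE adds D → {A, C, D, E, F, G, H}. Minimal: {E, G}⁺ = {C, D, E, F, G, H}; {A, G}⁺ = {A, G}; {A, E}⁺ = {A, C, E, F} — none reach the full schema.
{A, E, H}⁺: E→CF adds C, F; FH→CD adds D; DEF→CG adds G → {A, C, D, E, F, G, H}. Minimal: {E, H}⁺ = {C, D, E, F, G, H}; {A, H}⁺ = {A, H}; {A, E}⁺ = {A, C, E, F} — none reach the full schema.
{A, G, H}⁺: AGH→CDE adds C, D, E; E→CF adds F → {A, C, D, E, F, G, H}. Minimal: {G, H}⁺ = {G, H}; {A, H}⁺ = {A, H}; {A, G}⁺ = {A, G} — none reach the full schema.
Any other superkey contains one of these as a subset, so there are no further candidate keys.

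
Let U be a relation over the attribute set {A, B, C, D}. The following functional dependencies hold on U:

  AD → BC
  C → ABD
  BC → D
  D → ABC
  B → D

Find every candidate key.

(B); (C); (D)

{B}⁺: B→D adds D; D→ABC adds A, C → {A, B, C, D}.
{C}⁺: C→ABD adds A, B, D → {A, B, C, D}.
{D}⁺: D→ABC adds A, B, C → {A, B, C, D}.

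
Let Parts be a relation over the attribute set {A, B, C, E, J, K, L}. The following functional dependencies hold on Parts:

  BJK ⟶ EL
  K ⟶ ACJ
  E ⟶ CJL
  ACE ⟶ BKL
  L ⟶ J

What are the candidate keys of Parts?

{A, E}, {B, K}, {E, K}

{A, E}⁺: E→CJL adds C, J, L; ACE→BKL adds B, K → {A, B, C, E, J, K, L}. Minimal: {E}⁺ = {C, E, J, L}; {A}⁺ = {A} — none reach the full schema.
{B, K}⁺: K→ACJ adds A, C, J; BJK→EL adds E, L → {A, B, C, E, J, K, L}. Minimal: {K}⁺ = {A, C, J, K}; {B}⁺ = {B} — none reach the full schema.
{E, K}⁺: K→ACJ adds A, C, J; E→CJL adds L; ACE→BKL adds B → {A, B, C, E, J, K, L}. Minimal: {K}⁺ = {A, C, J, K}; {E}⁺ = {C, E, J, L} — none reach the full schema.
Any other superkey contains one of these as a subset, so there are no further candidate keys.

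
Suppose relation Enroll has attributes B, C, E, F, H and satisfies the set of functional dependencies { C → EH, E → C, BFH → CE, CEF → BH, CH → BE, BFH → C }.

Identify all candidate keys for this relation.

Attribute F never appears on the right-hand side of any dependency, so F must belong to every candidate key.
{F}⁺ = {F}, which is not all of the schema, so we must add further attributes.
{C, F}⁺: C→EH adds E, H; CEF→BH adds B → {B, C, E, F, H}.
{E, F}⁺: E→C adds C; CEF→BH adds B, H → {B, C, E, F, H}.
{B, F, H}⁺: BFH→CE adds C, E → {B, C, E, F, H}.

(C, F), (E, F), (B, F, H)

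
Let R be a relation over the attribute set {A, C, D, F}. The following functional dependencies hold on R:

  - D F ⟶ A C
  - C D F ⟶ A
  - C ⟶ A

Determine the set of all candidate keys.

DF

Attributes D, F never appear on any right-hand side, so every candidate key must contain {D, F}.
{D, F}⁺ = {A, C, D, F}, which is all of the schema, so {D, F} is the only candidate key.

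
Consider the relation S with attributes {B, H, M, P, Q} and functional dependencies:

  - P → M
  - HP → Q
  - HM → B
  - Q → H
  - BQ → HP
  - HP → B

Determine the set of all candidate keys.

BQ, HP, MQ, PQ

{B, Q}⁺: Q→H adds H; BQ→HP adds P; P→M adds M → {B, H, M, P, Q}.
{H, P}⁺: P→M adds M; HP→Q adds Q; HM→B adds B → {B, H, M, P, Q}.
{M, Q}⁺: Q→H adds H; HM→B adds B; BQ→HP adds P → {B, H, M, P, Q}.
{P, Q}⁺: P→M adds M; Q→H adds H; HP→B adds B → {B, H, M, P, Q}.
Any other superkey contains one of these as a subset, so there are no further candidate keys.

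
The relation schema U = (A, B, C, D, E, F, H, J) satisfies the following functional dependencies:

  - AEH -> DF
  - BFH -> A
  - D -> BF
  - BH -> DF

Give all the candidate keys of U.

(A, C, E, H, J), (B, C, E, H, J), (C, D, E, H, J)

Attributes C, E, H, J never appear on any right-hand side, so every candidate key must contain {C, E, H, J}.
{C, E, H, J}⁺ = {C, E, H, J}, which is not all of the schema, so we must add further attributes.
{A, C, E, H, J}⁺: AEH→DF adds D, F; D→BF adds B → {A, B, C, D, E, F, H, J}. Minimal: {C, E, H, J}⁺ = {C, E, H, J}; {A, E, H, J}⁺ = {A, B, D, E, F, H, J}; {A, C, H, J}⁺ = {A, C, H, J}; … — none reach the full schema.
{B, C, E, H, J}⁺: BH→DF adds D, F; BFH→A adds A → {A, B, C, D, E, F, H, J}. Minimal: {C, E, H, J}⁺ = {C, E, H, J}; {B, E, H, J}⁺ = {A, B, D, E, F, H, J}; {B, C, H, J}⁺ = {A, B, C, D, F, H, J}; … — none reach the full schema.
{C, D, E, H, J}⁺: D→BF adds B, F; BFH→A adds A → {A, B, C, D, E, F, H, J}. Minimal: {D, E, H, J}⁺ = {A, B, D, E, F, H, J}; {C, E, H, J}⁺ = {C, E, H, J}; {C, D, H, J}⁺ = {A, B, C, D, F, H, J}; … — none reach the full schema.
Any other superkey contains one of these as a subset, so there are no further candidate keys.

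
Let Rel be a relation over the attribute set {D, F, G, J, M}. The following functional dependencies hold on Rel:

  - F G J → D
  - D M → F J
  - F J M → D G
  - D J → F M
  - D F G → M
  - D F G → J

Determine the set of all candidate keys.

DJ, DM, DFG, FGJ, FJM

{D, J}⁺: DJ→FM adds F, M; FJM→DG adds G → {D, F, G, J, M}. Minimal: {J}⁺ = {J}; {D}⁺ = {D} — none reach the full schema.
{D, M}⁺: DM→FJ adds F, J; FJM→DG adds G → {D, F, G, J, M}. Minimal: {M}⁺ = {M}; {D}⁺ = {D} — none reach the full schema.
{D, F, G}⁺: DFG→M adds M; DFG→J adds J → {D, F, G, J, M}. Minimal: {F, G}⁺ = {F, G}; {D, G}⁺ = {D, G}; {D, F}⁺ = {D, F} — none reach the full schema.
{F, G, J}⁺: FGJ→D adds D; DJ→FM adds M → {D, F, G, J, M}. Minimal: {G, J}⁺ = {G, J}; {F, J}⁺ = {F, J}; {F, G}⁺ = {F, G} — none reach the full schema.
{F, J, M}⁺: FJM→DG adds D, G → {D, F, G, J, M}. Minimal: {J, M}⁺ = {J, M}; {F, M}⁺ = {F, M}; {F, J}⁺ = {F, J} — none reach the full schema.
Any other superkey contains one of these as a subset, so there are no further candidate keys.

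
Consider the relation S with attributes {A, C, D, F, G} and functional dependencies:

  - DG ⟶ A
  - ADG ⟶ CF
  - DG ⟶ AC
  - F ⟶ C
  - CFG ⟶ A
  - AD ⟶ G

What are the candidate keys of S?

AD, DG

Attribute D never appears on the right-hand side of any dependency, so D must belong to every candidate key.
{D}⁺ = {D}, which is not all of the schema, so we must add further attributes.
{A, D}⁺: AD→G adds G; ADG→CF adds C, F → {A, C, D, F, G}. Minimal: {D}⁺ = {D}; {A}⁺ = {A} — none reach the full schema.
{D, G}⁺: DG→A adds A; ADG→CF adds C, F → {A, C, D, F, G}. Minimal: {G}⁺ = {G}; {D}⁺ = {D} — none reach the full schema.
Any other superkey contains one of these as a subset, so there are no further candidate keys.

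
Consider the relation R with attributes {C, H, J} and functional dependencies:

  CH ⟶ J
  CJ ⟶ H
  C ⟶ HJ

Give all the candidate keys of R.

Attribute C never appears on the right-hand side of any dependency, so C must belong to every candidate key.
{C}⁺ = {C, H, J}, which is all of the schema, so {C} is the only candidate key.

(C)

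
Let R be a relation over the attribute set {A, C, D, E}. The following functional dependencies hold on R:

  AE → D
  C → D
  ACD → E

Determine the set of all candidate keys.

Attributes A, C never appear on any right-hand side, so every candidate key must contain {A, C}.
{A, C}⁺ = {A, C, D, E}, which is all of the schema, so {A, C} is the only candidate key.

{A, C}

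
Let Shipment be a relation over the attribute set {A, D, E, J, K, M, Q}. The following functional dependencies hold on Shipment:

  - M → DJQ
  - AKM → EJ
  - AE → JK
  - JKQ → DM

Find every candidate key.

{A, E, M}, {A, E, Q}, {A, K, M}, {A, J, K, Q}

Attribute A never appears on the right-hand side of any dependency, so A must belong to every candidate key.
{A}⁺ = {A}, which is not all of the schema, so we must add further attributes.
{A, E, M}⁺: M→DJQ adds D, J, Q; AE→JK adds K → {A, D, E, J, K, M, Q}. Minimal: {E, M}⁺ = {D, E, J, M, Q}; {A, M}⁺ = {A, D, J, M, Q}; {A, E}⁺ = {A, E, J, K} — none reach the full schema.
{A, E, Q}⁺: AE→JK adds J, K; JKQ→DM adds D, M → {A, D, E, J, K, M, Q}. Minimal: {E, Q}⁺ = {E, Q}; {A, Q}⁺ = {A, Q}; {A, E}⁺ = {A, E, J, K} — none reach the full schema.
{A, K, M}⁺: M→DJQ adds D, J, Q; AKM→EJ adds E → {A, D, E, J, K, M, Q}. Minimal: {K, M}⁺ = {D, J, K, M, Q}; {A, M}⁺ = {A, D, J, M, Q}; {A, K}⁺ = {A, K} — none reach the full schema.
{A, J, K, Q}⁺: JKQ→DM adds D, M; AKM→EJ adds E → {A, D, E, J, K, M, Q}. Minimal: {J, K, Q}⁺ = {D, J, K, M, Q}; {A, K, Q}⁺ = {A, K, Q}; {A, J, Q}⁺ = {A, J, Q}; … — none reach the full schema.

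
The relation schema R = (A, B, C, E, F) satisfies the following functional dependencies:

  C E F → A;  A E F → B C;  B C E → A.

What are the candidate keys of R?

AEF, CEF

{A, E, F}⁺: AEF→BC adds B, C → {A, B, C, E, F}. Minimal: {E, F}⁺ = {E, F}; {A, F}⁺ = {A, F}; {A, E}⁺ = {A, E} — none reach the full schema.
{C, E, F}⁺: CEF→A adds A; AEF→BC adds B → {A, B, C, E, F}. Minimal: {E, F}⁺ = {E, F}; {C, F}⁺ = {C, F}; {C, E}⁺ = {C, E} — none reach the full schema.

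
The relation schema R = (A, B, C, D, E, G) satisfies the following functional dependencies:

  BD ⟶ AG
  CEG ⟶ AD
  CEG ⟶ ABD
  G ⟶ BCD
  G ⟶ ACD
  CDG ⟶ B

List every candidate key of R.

(E, G), (B, D, E)

Attribute E never appears on the right-hand side of any dependency, so E must belong to every candidate key.
{E}⁺ = {E}, which is not all of the schema, so we must add further attributes.
{E, G}⁺: G→BCD adds B, C, D; G→ACD adds A → {A, B, C, D, E, G}. Minimal: {G}⁺ = {A, B, C, D, G}; {E}⁺ = {E} — none reach the full schema.
{B, D, E}⁺: BD→AG adds A, G; G→BCD adds C → {A, B, C, D, E, G}. Minimal: {D, E}⁺ = {D, E}; {B, E}⁺ = {B, E}; {B, D}⁺ = {A, B, C, D, G} — none reach the full schema.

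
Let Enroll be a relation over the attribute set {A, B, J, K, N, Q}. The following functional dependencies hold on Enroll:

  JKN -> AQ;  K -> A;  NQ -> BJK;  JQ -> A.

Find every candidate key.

{N, Q}⁺: NQ→BJK adds B, J, K; JQ→A adds A → {A, B, J, K, N, Q}.
{J, K, N}⁺: JKN→AQ adds A, Q; NQ→BJK adds B → {A, B, J, K, N, Q}.

{N, Q}, {J, K, N}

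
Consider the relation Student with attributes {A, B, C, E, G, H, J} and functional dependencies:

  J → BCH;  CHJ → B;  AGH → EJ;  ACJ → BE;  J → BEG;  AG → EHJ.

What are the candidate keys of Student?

Attribute A never appears on the right-hand side of any dependency, so A must belong to every candidate key.
{A}⁺ = {A}, which is not all of the schema, so we must add further attributes.
{A, G}⁺: AG→EHJ adds E, H, J; J→BCH adds B, C → {A, B, C, E, G, H, J}.
{A, J}⁺: J→BCH adds B, C, H; ACJ→BE adds E; J→BEG adds G → {A, B, C, E, G, H, J}.

{A, G}; {A, J}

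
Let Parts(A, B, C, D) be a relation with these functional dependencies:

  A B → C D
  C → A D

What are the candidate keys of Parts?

Attribute B never appears on the right-hand side of any dependency, so B must belong to every candidate key.
{B}⁺ = {B}, which is not all of the schema, so we must add further attributes.
{A, B}⁺: AB→CD adds C, D → {A, B, C, D}. Minimal: {B}⁺ = {B}; {A}⁺ = {A} — none reach the full schema.
{B, C}⁺: C→AD adds A, D → {A, B, C, D}. Minimal: {C}⁺ = {A, C, D}; {B}⁺ = {B} — none reach the full schema.
Any other superkey contains one of these as a subset, so there are no further candidate keys.

{A, B}, {B, C}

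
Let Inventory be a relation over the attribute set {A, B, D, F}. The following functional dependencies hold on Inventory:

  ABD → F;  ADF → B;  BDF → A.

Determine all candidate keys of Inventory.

{A, B, D}, {A, D, F}, {B, D, F}

Attribute D never appears on the right-hand side of any dependency, so D must belong to every candidate key.
{D}⁺ = {D}, which is not all of the schema, so we must add further attributes.
{A, B, D}⁺: ABD→F adds F → {A, B, D, F}.
{A, D, F}⁺: ADF→B adds B → {A, B, D, F}.
{B, D, F}⁺: BDF→A adds A → {A, B, D, F}.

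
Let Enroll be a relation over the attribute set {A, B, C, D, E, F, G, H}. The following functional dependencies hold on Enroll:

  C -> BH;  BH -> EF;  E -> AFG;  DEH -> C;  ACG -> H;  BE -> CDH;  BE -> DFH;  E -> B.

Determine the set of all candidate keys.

{C}⁺: C→BH adds B, H; BH→EF adds E, F; E→AFG adds A, G; BE→CDH adds D → {A, B, C, D, E, F, G, H}.
{E}⁺: E→AFG adds A, F, G; E→B adds B; BE→CDH adds C, D, H → {A, B, C, D, E, F, G, H}.
{B, H}⁺: BH→EF adds E, F; E→AFG adds A, G; BE→CDH adds C, D → {A, B, C, D, E, F, G, H}. Minimal: {H}⁺ = {H}; {B}⁺ = {B} — none reach the full schema.
Any other superkey contains one of these as a subset, so there are no further candidate keys.

(C), (E), (B, H)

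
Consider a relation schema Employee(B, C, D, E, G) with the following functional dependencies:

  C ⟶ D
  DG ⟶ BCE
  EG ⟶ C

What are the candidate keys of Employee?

{C, G}⁺: C→D adds D; DG→BCE adds B, E → {B, C, D, E, G}. Minimal: {G}⁺ = {G}; {C}⁺ = {C, D} — none reach the full schema.
{D, G}⁺: DG→BCE adds B, C, E → {B, C, D, E, G}. Minimal: {G}⁺ = {G}; {D}⁺ = {D} — none reach the full schema.
{E, G}⁺: EG→C adds C; C→D adds D; DG→BCE adds B → {B, C, D, E, G}. Minimal: {G}⁺ = {G}; {E}⁺ = {E} — none reach the full schema.
Any other superkey contains one of these as a subset, so there are no further candidate keys.

(C, G); (D, G); (E, G)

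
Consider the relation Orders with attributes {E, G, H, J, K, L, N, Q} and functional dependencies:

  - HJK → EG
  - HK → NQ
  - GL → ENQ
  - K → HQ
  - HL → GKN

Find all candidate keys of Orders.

HJL; JKL

Attributes J, L never appear on any right-hand side, so every candidate key must contain {J, L}.
{J, L}⁺ = {J, L}, which is not all of the schema, so we must add further attributes.
{H, J, L}⁺: HL→GKN adds G, K, N; HJK→EG adds E; HK→NQ adds Q → {E, G, H, J, K, L, N, Q}. Minimal: {J, L}⁺ = {J, L}; {H, L}⁺ = {E, G, H, K, L, N, Q}; {H, J}⁺ = {H, J} — none reach the full schema.
{J, K, L}⁺: K→HQ adds H, Q; HL→GKN adds G, N; HJK→EG adds E → {E, G, H, J, K, L, N, Q}. Minimal: {K, L}⁺ = {E, G, H, K, L, N, Q}; {J, L}⁺ = {J, L}; {J, K}⁺ = {E, G, H, J, K, N, Q} — none reach the full schema.
Any other superkey contains one of these as a subset, so there are no further candidate keys.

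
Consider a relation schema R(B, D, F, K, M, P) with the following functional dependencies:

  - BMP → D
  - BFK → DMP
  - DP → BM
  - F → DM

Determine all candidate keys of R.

{B, F, K}; {F, K, P}

Attributes F, K never appear on any right-hand side, so every candidate key must contain {F, K}.
{F, K}⁺ = {D, F, K, M}, which is not all of the schema, so we must add further attributes.
{B, F, K}⁺: BFK→DMP adds D, M, P → {B, D, F, K, M, P}.
{F, K, P}⁺: F→DM adds D, M; DP→BM adds B → {B, D, F, K, M, P}.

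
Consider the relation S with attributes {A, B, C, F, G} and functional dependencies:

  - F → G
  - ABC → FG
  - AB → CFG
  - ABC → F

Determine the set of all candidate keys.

AB

{A, B}⁺: AB→CFG adds C, F, G → {A, B, C, F, G}. Minimal: {B}⁺ = {B}; {A}⁺ = {A} — none reach the full schema.
No other minimal superkey exists.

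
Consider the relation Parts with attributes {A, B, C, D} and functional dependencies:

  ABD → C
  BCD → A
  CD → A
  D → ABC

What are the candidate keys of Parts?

Attribute D never appears on the right-hand side of any dependency, so D must belong to every candidate key.
{D}⁺ = {A, B, C, D}, which is all of the schema, so {D} is the only candidate key.

{D}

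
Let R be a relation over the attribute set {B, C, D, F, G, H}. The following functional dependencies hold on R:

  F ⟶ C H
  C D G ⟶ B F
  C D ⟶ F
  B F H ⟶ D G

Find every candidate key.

{B, F}⁺: F→CH adds C, H; BFH→DG adds D, G → {B, C, D, F, G, H}. Minimal: {F}⁺ = {C, F, H}; {B}⁺ = {B} — none reach the full schema.
{B, C, D}⁺: CD→F adds F; F→CH adds H; BFH→DG adds G → {B, C, D, F, G, H}. Minimal: {C, D}⁺ = {C, D, F, H}; {B, D}⁺ = {B, D}; {B, C}⁺ = {B, C} — none reach the full schema.
{C, D, G}⁺: CDG→BF adds B, F; F→CH adds H → {B, C, D, F, G, H}. Minimal: {D, G}⁺ = {D, G}; {C, G}⁺ = {C, G}; {C, D}⁺ = {C, D, F, H} — none reach the full schema.
{D, F, G}⁺: F→CH adds C, H; CDG→BF adds B → {B, C, D, F, G, H}. Minimal: {F, G}⁺ = {C, F, G, H}; {D, G}⁺ = {D, G}; {D, F}⁺ = {C, D, F, H} — none reach the full schema.

{B, F}, {B, C, D}, {C, D, G}, {D, F, G}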